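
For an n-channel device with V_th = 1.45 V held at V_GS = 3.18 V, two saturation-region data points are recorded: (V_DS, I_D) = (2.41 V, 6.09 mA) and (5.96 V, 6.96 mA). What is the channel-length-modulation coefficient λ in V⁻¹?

λ = 0.0446 V⁻¹

With V_GS fixed, I_D ∝ (1 + λ V_DS) in saturation, so I_D2/I_D1 = (1 + λ V_DS2)/(1 + λ V_DS1).
6.96/6.09 = 1.143 = (1 + 5.96 λ)/(1 + 2.41 λ).
Solving: λ (I_D1 V_DS2 − I_D2 V_DS1) = I_D2 − I_D1, so λ = (6.96 − 6.09) / (6.09 × 5.96 − 6.96 × 2.41) = 0.87 / 19.5 = 0.0446 V⁻¹.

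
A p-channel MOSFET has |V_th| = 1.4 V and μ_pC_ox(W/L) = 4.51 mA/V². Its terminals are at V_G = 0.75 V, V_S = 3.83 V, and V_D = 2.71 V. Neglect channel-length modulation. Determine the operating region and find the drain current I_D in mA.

Triode; I_D = 5.66 mA

V_SG = V_S − V_G = 3.83 − 0.75 = 3.08 V; V_SD = V_S − V_D = 3.83 − 2.71 = 1.12 V.
V_ov = V_SG − |V_th| = 3.08 − 1.4 = 1.68 V.
Since V_SD = 1.12 V < V_ov = 1.68 V, the device is in the triode region.
I_D = k_p [V_ov · V_SD − ½ V_SD²] = 4.51 × [1.68 × 1.12 − 0.5 × 1.12²] = 5.66 mA.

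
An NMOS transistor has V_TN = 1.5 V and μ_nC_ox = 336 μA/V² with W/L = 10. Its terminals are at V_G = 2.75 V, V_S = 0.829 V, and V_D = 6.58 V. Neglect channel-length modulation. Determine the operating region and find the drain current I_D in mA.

V_GS = V_G − V_S = 2.75 − 0.829 = 1.92 V; V_DS = V_D − V_S = 6.58 − 0.829 = 5.75 V.
k_n = μ_nC_ox · (W/L) = 3.36 mA/V².
V_ov = V_GS − V_TN = 1.92 − 1.5 = 0.421 V.
Since V_DS = 5.75 V ≥ V_ov = 0.421 V, the device is in saturation.
I_D = ½ k_n V_ov² = 0.5 × 3.36 × 0.421² = 0.298 mA.

Saturation; I_D = 0.298 mA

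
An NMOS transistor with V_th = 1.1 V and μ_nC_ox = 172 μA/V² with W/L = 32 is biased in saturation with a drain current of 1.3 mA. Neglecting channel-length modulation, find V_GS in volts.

k_n = μ_nC_ox · (W/L) = 5.504 mA/V².
In saturation I_D = ½ k_n (V_GS − V_th)², so V_GS − V_th = √(2 I_D / k_n) = √(2 × 1.3 / 5.504) = 0.687 V.
V_GS = 1.1 + 0.687 = 1.79 V.

V_GS = 1.79 V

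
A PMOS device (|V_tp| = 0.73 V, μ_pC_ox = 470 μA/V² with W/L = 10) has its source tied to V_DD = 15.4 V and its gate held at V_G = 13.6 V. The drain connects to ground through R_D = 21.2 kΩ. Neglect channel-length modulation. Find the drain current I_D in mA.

I_D = 0.719 mA

V_SG = V_DD − V_G = 15.4 − 13.6 = 1.8 V, so V_ov = 1.8 − 0.73 = 1.07 V.
k_p = μ_pC_ox · (W/L) = 4.7 mA/V².
Assume saturation: I_D = ½ k_p V_ov² = 0.5 × 4.7 × 1.07² = 2.69 mA, giving V_SD = V_DD − I_D R_D = 15.4 − 2.69 × 21.2 = -41.6 V.
But -41.6 V < V_ov = 1.07 V, so the device is actually in triode.
In triode I_D = k_p[V_ov V_SD − ½ V_SD²] and I_D = (V_DD − V_SD)/R_D. Equating: 49.8 V_SD² − 107.6 V_SD + 15.4 = 0, giving V_SD = 0.154 V (the root below V_ov).
I_D = (15.4 − 0.154) / 21.2 = 0.719 mA.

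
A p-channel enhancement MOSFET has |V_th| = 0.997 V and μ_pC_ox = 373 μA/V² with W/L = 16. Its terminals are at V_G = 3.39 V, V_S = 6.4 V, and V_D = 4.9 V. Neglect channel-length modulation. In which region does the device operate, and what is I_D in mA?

V_SG = V_S − V_G = 6.4 − 3.39 = 3.01 V; V_SD = V_S − V_D = 6.4 − 4.9 = 1.5 V.
k_p = μ_pC_ox · (W/L) = 5.968 mA/V².
V_ov = V_SG − |V_th| = 3.01 − 0.997 = 2.01 V.
Since V_SD = 1.5 V < V_ov = 2.01 V, the device is in the triode region.
I_D = k_p [V_ov · V_SD − ½ V_SD²] = 5.968 × [2.01 × 1.5 − 0.5 × 1.5²] = 11.3 mA.

Triode; I_D = 11.3 mA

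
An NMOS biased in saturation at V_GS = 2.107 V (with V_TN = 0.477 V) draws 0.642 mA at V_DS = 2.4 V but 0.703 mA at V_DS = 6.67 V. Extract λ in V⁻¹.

λ = 0.0235 V⁻¹

With V_GS fixed, I_D ∝ (1 + λ V_DS) in saturation, so I_D2/I_D1 = (1 + λ V_DS2)/(1 + λ V_DS1).
0.703/0.642 = 1.095 = (1 + 6.67 λ)/(1 + 2.4 λ).
Solving: λ (I_D1 V_DS2 − I_D2 V_DS1) = I_D2 − I_D1, so λ = (0.703 − 0.642) / (0.642 × 6.67 − 0.703 × 2.4) = 0.061 / 2.59 = 0.0235 V⁻¹.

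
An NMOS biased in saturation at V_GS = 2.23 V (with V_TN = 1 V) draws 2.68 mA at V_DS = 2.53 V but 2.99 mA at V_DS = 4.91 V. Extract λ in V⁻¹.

λ = 0.0554 V⁻¹

With V_GS fixed, I_D ∝ (1 + λ V_DS) in saturation, so I_D2/I_D1 = (1 + λ V_DS2)/(1 + λ V_DS1).
2.99/2.68 = 1.116 = (1 + 4.91 λ)/(1 + 2.53 λ).
Solving: λ (I_D1 V_DS2 − I_D2 V_DS1) = I_D2 − I_D1, so λ = (2.99 − 2.68) / (2.68 × 4.91 − 2.99 × 2.53) = 0.31 / 5.59 = 0.0554 V⁻¹.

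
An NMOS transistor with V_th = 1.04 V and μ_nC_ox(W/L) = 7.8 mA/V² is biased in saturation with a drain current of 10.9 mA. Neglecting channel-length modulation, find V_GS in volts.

In saturation I_D = ½ k_n (V_GS − V_th)², so V_GS − V_th = √(2 I_D / k_n) = √(2 × 10.9 / 7.8) = 1.67 V.
V_GS = 1.04 + 1.67 = 2.71 V.

V_GS = 2.71 V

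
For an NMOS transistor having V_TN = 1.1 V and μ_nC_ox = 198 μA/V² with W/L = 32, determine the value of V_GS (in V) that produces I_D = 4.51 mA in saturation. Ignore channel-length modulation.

k_n = μ_nC_ox · (W/L) = 6.336 mA/V².
In saturation I_D = ½ k_n (V_GS − V_TN)², so V_GS − V_TN = √(2 I_D / k_n) = √(2 × 4.51 / 6.336) = 1.19 V.
V_GS = 1.1 + 1.19 = 2.29 V.

V_GS = 2.29 V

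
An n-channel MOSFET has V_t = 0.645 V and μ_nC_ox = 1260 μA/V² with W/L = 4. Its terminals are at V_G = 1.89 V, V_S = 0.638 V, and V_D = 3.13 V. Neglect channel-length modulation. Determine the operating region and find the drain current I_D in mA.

V_GS = V_G − V_S = 1.89 − 0.638 = 1.25 V; V_DS = V_D − V_S = 3.13 − 0.638 = 2.49 V.
k_n = μ_nC_ox · (W/L) = 5.04 mA/V².
V_ov = V_GS − V_t = 1.25 − 0.645 = 0.607 V.
Since V_DS = 2.49 V ≥ V_ov = 0.607 V, the device is in saturation.
I_D = ½ k_n V_ov² = 0.5 × 5.04 × 0.607² = 0.928 mA.

Saturation; I_D = 0.928 mA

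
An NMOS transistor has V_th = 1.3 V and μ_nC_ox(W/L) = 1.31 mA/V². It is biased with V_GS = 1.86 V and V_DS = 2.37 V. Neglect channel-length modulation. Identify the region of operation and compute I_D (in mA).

Saturation; I_D = 0.205 mA

V_ov = V_GS − V_th = 1.86 − 1.3 = 0.56 V.
Since V_DS = 2.37 V ≥ V_ov = 0.56 V, the device is in saturation.
I_D = ½ k_n V_ov² = 0.5 × 1.31 × 0.56² = 0.205 mA.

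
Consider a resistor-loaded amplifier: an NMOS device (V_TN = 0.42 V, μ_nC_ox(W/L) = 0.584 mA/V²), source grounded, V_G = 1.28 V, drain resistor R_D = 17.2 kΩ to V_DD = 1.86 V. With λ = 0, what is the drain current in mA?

V_GS = V_G = 1.28 V, so V_ov = 1.28 − 0.42 = 0.86 V.
Assume saturation: I_D = ½ k_n V_ov² = 0.5 × 0.584 × 0.86² = 0.216 mA, giving V_DS = V_DD − I_D R_D = 1.86 − 0.216 × 17.2 = -1.85 V.
But -1.85 V < V_ov = 0.86 V, so the device is actually in triode.
In triode I_D = k_n[V_ov V_DS − ½ V_DS²] and I_D = (V_DD − V_DS)/R_D. Equating: 5.02 V_DS² − 9.639 V_DS + 1.86 = 0, giving V_DS = 0.218 V (the root below V_ov).
I_D = (1.86 − 0.218) / 17.2 = 0.0955 mA.

I_D = 0.0955 mA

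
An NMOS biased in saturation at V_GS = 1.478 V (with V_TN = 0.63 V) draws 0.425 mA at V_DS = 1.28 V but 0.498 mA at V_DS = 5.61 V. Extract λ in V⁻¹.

With V_GS fixed, I_D ∝ (1 + λ V_DS) in saturation, so I_D2/I_D1 = (1 + λ V_DS2)/(1 + λ V_DS1).
0.498/0.425 = 1.172 = (1 + 5.61 λ)/(1 + 1.28 λ).
Solving: λ (I_D1 V_DS2 − I_D2 V_DS1) = I_D2 − I_D1, so λ = (0.498 − 0.425) / (0.425 × 5.61 − 0.498 × 1.28) = 0.073 / 1.75 = 0.0418 V⁻¹.

λ = 0.0418 V⁻¹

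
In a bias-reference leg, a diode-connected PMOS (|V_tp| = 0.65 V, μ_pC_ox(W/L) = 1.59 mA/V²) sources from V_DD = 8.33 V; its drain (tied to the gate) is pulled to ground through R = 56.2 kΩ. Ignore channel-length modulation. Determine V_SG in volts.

V_SG = 1.05 V

With gate tied to drain, V_SG = V_SD ≥ V_SG − |V_tp|, so the device is in saturation.
KCL at the drain: ½ k_p (V_SG − |V_tp|)² = (V_DD − V_SG)/R.
Let x = V_SG − 0.65. Then 44.7 x² + x − 7.68 = 0, giving x = 0.404 V (positive root), so V_SG = 1.05 V.
I_D = (V_DD − V_SG)/R = (8.33 − 1.05) / 56.2 = 0.129 mA.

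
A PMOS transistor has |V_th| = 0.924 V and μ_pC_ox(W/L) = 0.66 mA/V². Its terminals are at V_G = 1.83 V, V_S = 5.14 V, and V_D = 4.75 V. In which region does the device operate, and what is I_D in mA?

V_SG = V_S − V_G = 5.14 − 1.83 = 3.31 V; V_SD = V_S − V_D = 5.14 − 4.75 = 0.39 V.
V_ov = V_SG − |V_th| = 3.31 − 0.924 = 2.39 V.
Since V_SD = 0.39 V < V_ov = 2.39 V, the device is in the triode region.
I_D = k_p [V_ov · V_SD − ½ V_SD²] = 0.66 × [2.39 × 0.39 − 0.5 × 0.39²] = 0.564 mA.

Triode; I_D = 0.564 mA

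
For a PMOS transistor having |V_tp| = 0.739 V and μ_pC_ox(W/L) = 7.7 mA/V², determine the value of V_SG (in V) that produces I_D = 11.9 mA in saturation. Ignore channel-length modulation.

V_SG = 2.50 V

In saturation I_D = ½ k_p (V_SG − |V_tp|)², so V_SG − |V_tp| = √(2 I_D / k_p) = √(2 × 11.9 / 7.7) = 1.76 V.
V_SG = 0.739 + 1.76 = 2.5 V.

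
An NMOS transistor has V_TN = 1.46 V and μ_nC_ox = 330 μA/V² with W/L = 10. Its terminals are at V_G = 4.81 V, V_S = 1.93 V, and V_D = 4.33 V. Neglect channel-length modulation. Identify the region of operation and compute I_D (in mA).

V_GS = V_G − V_S = 4.81 − 1.93 = 2.88 V; V_DS = V_D − V_S = 4.33 − 1.93 = 2.4 V.
k_n = μ_nC_ox · (W/L) = 3.3 mA/V².
V_ov = V_GS − V_TN = 2.88 − 1.46 = 1.42 V.
Since V_DS = 2.4 V ≥ V_ov = 1.42 V, the device is in saturation.
I_D = ½ k_n V_ov² = 0.5 × 3.3 × 1.42² = 3.33 mA.

Saturation; I_D = 3.33 mA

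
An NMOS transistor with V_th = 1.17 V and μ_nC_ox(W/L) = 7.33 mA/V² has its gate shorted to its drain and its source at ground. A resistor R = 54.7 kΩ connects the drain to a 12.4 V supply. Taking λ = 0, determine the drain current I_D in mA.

I_D = 0.201 mA

With gate tied to drain, V_GS = V_DS ≥ V_GS − V_th, so the device is in saturation.
KCL at the drain: ½ k_n (V_GS − V_th)² = (V_DD − V_GS)/R.
Let x = V_GS − 1.17. Then 200 x² + x − 11.23 = 0, giving x = 0.234 V (positive root), so V_GS = 1.4 V.
I_D = (V_DD − V_GS)/R = (12.4 − 1.4) / 54.7 = 0.201 mA.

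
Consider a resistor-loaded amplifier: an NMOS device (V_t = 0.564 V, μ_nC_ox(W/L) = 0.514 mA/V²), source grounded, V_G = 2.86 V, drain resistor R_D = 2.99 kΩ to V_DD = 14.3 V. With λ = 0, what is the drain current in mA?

I_D = 1.35 mA

V_GS = V_G = 2.86 V, so V_ov = 2.86 − 0.564 = 2.3 V.
Assume saturation: I_D = ½ k_n V_ov² = 0.5 × 0.514 × 2.3² = 1.35 mA, giving V_DS = V_DD − I_D R_D = 14.3 − 1.35 × 2.99 = 10.2 V.
V_DS = 10.2 V ≥ V_ov = 2.3 V, confirming saturation.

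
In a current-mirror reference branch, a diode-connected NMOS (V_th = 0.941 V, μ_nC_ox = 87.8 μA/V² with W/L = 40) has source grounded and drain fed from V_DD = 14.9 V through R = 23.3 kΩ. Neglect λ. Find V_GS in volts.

With gate tied to drain, V_GS = V_DS ≥ V_GS − V_th, so the device is in saturation.
k_n = μ_nC_ox · (W/L) = 3.512 mA/V².
KCL at the drain: ½ k_n (V_GS − V_th)² = (V_DD − V_GS)/R.
Let x = V_GS − 0.941. Then 40.9 x² + x − 13.96 = 0, giving x = 0.572 V (positive root), so V_GS = 1.51 V.
I_D = (V_DD − V_GS)/R = (14.9 − 1.51) / 23.3 = 0.575 mA.

V_GS = 1.51 V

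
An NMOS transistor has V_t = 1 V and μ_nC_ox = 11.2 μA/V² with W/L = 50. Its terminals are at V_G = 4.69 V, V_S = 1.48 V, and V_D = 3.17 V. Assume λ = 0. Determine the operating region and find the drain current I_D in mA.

V_GS = V_G − V_S = 4.69 − 1.48 = 3.21 V; V_DS = V_D − V_S = 3.17 − 1.48 = 1.69 V.
k_n = μ_nC_ox · (W/L) = 0.56 mA/V².
V_ov = V_GS − V_t = 3.21 − 1 = 2.21 V.
Since V_DS = 1.69 V < V_ov = 2.21 V, the device is in the triode region.
I_D = k_n [V_ov · V_DS − ½ V_DS²] = 0.56 × [2.21 × 1.69 − 0.5 × 1.69²] = 1.29 mA.

Triode; I_D = 1.29 mA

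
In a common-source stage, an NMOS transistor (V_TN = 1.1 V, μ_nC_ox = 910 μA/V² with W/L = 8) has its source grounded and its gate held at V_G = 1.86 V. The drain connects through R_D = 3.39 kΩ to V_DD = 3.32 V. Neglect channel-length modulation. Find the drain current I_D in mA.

I_D = 0.923 mA

V_GS = V_G = 1.86 V, so V_ov = 1.86 − 1.1 = 0.76 V.
k_n = μ_nC_ox · (W/L) = 7.28 mA/V².
Assume saturation: I_D = ½ k_n V_ov² = 0.5 × 7.28 × 0.76² = 2.1 mA, giving V_DS = V_DD − I_D R_D = 3.32 − 2.1 × 3.39 = -3.81 V.
But -3.81 V < V_ov = 0.76 V, so the device is actually in triode.
In triode I_D = k_n[V_ov V_DS − ½ V_DS²] and I_D = (V_DD − V_DS)/R_D. Equating: 12.3 V_DS² − 19.76 V_DS + 3.32 = 0, giving V_DS = 0.191 V (the root below V_ov).
I_D = (3.32 − 0.191) / 3.39 = 0.923 mA.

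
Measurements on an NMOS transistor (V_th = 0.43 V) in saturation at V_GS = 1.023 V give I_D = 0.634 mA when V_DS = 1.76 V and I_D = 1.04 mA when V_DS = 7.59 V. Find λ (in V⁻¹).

λ = 0.136 V⁻¹

With V_GS fixed, I_D ∝ (1 + λ V_DS) in saturation, so I_D2/I_D1 = (1 + λ V_DS2)/(1 + λ V_DS1).
1.04/0.634 = 1.64 = (1 + 7.59 λ)/(1 + 1.76 λ).
Solving: λ (I_D1 V_DS2 − I_D2 V_DS1) = I_D2 − I_D1, so λ = (1.04 − 0.634) / (0.634 × 7.59 − 1.04 × 1.76) = 0.406 / 2.98 = 0.136 V⁻¹.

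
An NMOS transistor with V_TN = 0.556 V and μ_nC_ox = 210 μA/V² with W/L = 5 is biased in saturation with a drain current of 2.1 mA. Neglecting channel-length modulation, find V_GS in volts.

k_n = μ_nC_ox · (W/L) = 1.05 mA/V².
In saturation I_D = ½ k_n (V_GS − V_TN)², so V_GS − V_TN = √(2 I_D / k_n) = √(2 × 2.1 / 1.05) = 2 V.
V_GS = 0.556 + 2 = 2.56 V.

V_GS = 2.56 V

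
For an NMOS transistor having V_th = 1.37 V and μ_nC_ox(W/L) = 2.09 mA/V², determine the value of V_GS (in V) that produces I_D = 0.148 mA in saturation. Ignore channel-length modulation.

In saturation I_D = ½ k_n (V_GS − V_th)², so V_GS − V_th = √(2 I_D / k_n) = √(2 × 0.148 / 2.09) = 0.376 V.
V_GS = 1.37 + 0.376 = 1.75 V.

V_GS = 1.75 V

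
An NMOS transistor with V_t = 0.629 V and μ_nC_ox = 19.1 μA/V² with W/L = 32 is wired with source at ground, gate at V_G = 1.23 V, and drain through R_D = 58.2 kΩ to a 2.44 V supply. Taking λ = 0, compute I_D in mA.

I_D = 0.0399 mA

V_GS = V_G = 1.23 V, so V_ov = 1.23 − 0.629 = 0.601 V.
k_n = μ_nC_ox · (W/L) = 0.6112 mA/V².
Assume saturation: I_D = ½ k_n V_ov² = 0.5 × 0.6112 × 0.601² = 0.11 mA, giving V_DS = V_DD − I_D R_D = 2.44 − 0.11 × 58.2 = -3.98 V.
But -3.98 V < V_ov = 0.601 V, so the device is actually in triode.
In triode I_D = k_n[V_ov V_DS − ½ V_DS²] and I_D = (V_DD − V_DS)/R_D. Equating: 17.8 V_DS² − 22.38 V_DS + 2.44 = 0, giving V_DS = 0.121 V (the root below V_ov).
I_D = (2.44 − 0.121) / 58.2 = 0.0399 mA.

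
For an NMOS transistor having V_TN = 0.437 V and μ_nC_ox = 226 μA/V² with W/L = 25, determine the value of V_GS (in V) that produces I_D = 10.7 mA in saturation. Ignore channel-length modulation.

V_GS = 2.38 V

k_n = μ_nC_ox · (W/L) = 5.65 mA/V².
In saturation I_D = ½ k_n (V_GS − V_TN)², so V_GS − V_TN = √(2 I_D / k_n) = √(2 × 10.7 / 5.65) = 1.95 V.
V_GS = 0.437 + 1.95 = 2.38 V.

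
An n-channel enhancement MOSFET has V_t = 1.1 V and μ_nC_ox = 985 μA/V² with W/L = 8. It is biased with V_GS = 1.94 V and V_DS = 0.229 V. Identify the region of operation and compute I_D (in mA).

Triode; I_D = 1.31 mA

k_n = μ_nC_ox · (W/L) = 7.88 mA/V².
V_ov = V_GS − V_t = 1.94 − 1.1 = 0.84 V.
Since V_DS = 0.229 V < V_ov = 0.84 V, the device is in the triode region.
I_D = k_n [V_ov · V_DS − ½ V_DS²] = 7.88 × [0.84 × 0.229 − 0.5 × 0.229²] = 1.31 mA.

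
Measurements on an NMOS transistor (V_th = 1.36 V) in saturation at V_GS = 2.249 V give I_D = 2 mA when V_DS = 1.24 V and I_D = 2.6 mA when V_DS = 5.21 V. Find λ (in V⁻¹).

λ = 0.0834 V⁻¹

With V_GS fixed, I_D ∝ (1 + λ V_DS) in saturation, so I_D2/I_D1 = (1 + λ V_DS2)/(1 + λ V_DS1).
2.6/2 = 1.3 = (1 + 5.21 λ)/(1 + 1.24 λ).
Solving: λ (I_D1 V_DS2 − I_D2 V_DS1) = I_D2 − I_D1, so λ = (2.6 − 2) / (2 × 5.21 − 2.6 × 1.24) = 0.6 / 7.2 = 0.0834 V⁻¹.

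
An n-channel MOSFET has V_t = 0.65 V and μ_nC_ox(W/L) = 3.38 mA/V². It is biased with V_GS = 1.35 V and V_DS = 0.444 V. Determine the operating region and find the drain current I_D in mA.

Triode; I_D = 0.717 mA

V_ov = V_GS − V_t = 1.35 − 0.65 = 0.7 V.
Since V_DS = 0.444 V < V_ov = 0.7 V, the device is in the triode region.
I_D = k_n [V_ov · V_DS − ½ V_DS²] = 3.38 × [0.7 × 0.444 − 0.5 × 0.444²] = 0.717 mA.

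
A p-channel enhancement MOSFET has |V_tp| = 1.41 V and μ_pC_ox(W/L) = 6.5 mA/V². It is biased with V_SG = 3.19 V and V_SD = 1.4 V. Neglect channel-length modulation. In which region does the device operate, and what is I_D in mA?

V_ov = V_SG − |V_tp| = 3.19 − 1.41 = 1.78 V.
Since V_SD = 1.4 V < V_ov = 1.78 V, the device is in the triode region.
I_D = k_p [V_ov · V_SD − ½ V_SD²] = 6.5 × [1.78 × 1.4 − 0.5 × 1.4²] = 9.83 mA.

Triode; I_D = 9.83 mA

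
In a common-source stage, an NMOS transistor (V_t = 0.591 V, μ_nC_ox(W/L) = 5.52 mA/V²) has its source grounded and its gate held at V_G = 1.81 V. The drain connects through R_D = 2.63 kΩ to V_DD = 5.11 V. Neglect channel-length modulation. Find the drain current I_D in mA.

I_D = 1.82 mA

V_GS = V_G = 1.81 V, so V_ov = 1.81 − 0.591 = 1.22 V.
Assume saturation: I_D = ½ k_n V_ov² = 0.5 × 5.52 × 1.22² = 4.1 mA, giving V_DS = V_DD − I_D R_D = 5.11 − 4.1 × 2.63 = -5.68 V.
But -5.68 V < V_ov = 1.22 V, so the device is actually in triode.
In triode I_D = k_n[V_ov V_DS − ½ V_DS²] and I_D = (V_DD − V_DS)/R_D. Equating: 7.26 V_DS² − 18.7 V_DS + 5.11 = 0, giving V_DS = 0.311 V (the root below V_ov).
I_D = (5.11 − 0.311) / 2.63 = 1.82 mA.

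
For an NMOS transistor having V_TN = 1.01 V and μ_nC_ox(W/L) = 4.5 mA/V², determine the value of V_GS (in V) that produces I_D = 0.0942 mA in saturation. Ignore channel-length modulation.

V_GS = 1.21 V

In saturation I_D = ½ k_n (V_GS − V_TN)², so V_GS − V_TN = √(2 I_D / k_n) = √(2 × 0.0942 / 4.5) = 0.205 V.
V_GS = 1.01 + 0.205 = 1.21 V.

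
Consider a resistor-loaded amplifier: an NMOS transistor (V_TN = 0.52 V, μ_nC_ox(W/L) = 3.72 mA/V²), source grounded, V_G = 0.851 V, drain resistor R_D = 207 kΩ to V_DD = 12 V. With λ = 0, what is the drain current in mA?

I_D = 0.0577 mA

V_GS = V_G = 0.851 V, so V_ov = 0.851 − 0.52 = 0.331 V.
Assume saturation: I_D = ½ k_n V_ov² = 0.5 × 3.72 × 0.331² = 0.204 mA, giving V_DS = V_DD − I_D R_D = 12 − 0.204 × 207 = -30.2 V.
But -30.2 V < V_ov = 0.331 V, so the device is actually in triode.
In triode I_D = k_n[V_ov V_DS − ½ V_DS²] and I_D = (V_DD − V_DS)/R_D. Equating: 385 V_DS² − 255.9 V_DS + 12 = 0, giving V_DS = 0.0508 V (the root below V_ov).
I_D = (12 − 0.0508) / 207 = 0.0577 mA.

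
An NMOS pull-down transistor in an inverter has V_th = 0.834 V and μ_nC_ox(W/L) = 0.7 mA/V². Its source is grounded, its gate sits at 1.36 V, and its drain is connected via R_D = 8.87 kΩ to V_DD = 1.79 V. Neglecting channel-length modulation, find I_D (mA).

V_GS = V_G = 1.36 V, so V_ov = 1.36 − 0.834 = 0.526 V.
Assume saturation: I_D = ½ k_n V_ov² = 0.5 × 0.7 × 0.526² = 0.0968 mA, giving V_DS = V_DD − I_D R_D = 1.79 − 0.0968 × 8.87 = 0.931 V.
V_DS = 0.931 V ≥ V_ov = 0.526 V, confirming saturation.

I_D = 0.0968 mA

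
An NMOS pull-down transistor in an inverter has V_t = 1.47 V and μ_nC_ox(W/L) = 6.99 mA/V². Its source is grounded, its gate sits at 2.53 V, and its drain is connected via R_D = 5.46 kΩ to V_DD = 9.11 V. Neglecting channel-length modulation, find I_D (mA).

I_D = 1.62 mA

V_GS = V_G = 2.53 V, so V_ov = 2.53 − 1.47 = 1.06 V.
Assume saturation: I_D = ½ k_n V_ov² = 0.5 × 6.99 × 1.06² = 3.93 mA, giving V_DS = V_DD − I_D R_D = 9.11 − 3.93 × 5.46 = -12.3 V.
But -12.3 V < V_ov = 1.06 V, so the device is actually in triode.
In triode I_D = k_n[V_ov V_DS − ½ V_DS²] and I_D = (V_DD − V_DS)/R_D. Equating: 19.1 V_DS² − 41.46 V_DS + 9.11 = 0, giving V_DS = 0.248 V (the root below V_ov).
I_D = (9.11 − 0.248) / 5.46 = 1.62 mA.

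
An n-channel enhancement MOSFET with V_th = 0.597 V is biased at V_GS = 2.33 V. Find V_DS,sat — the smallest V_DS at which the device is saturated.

The boundary between triode and saturation is V_DS = V_GS − V_th = V_ov.
V_ov = 2.33 − 0.597 = 1.73 V.

V_DS,sat = 1.73 V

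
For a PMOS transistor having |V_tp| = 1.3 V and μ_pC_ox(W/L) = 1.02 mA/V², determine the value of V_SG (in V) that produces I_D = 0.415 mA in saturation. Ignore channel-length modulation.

In saturation I_D = ½ k_p (V_SG − |V_tp|)², so V_SG − |V_tp| = √(2 I_D / k_p) = √(2 × 0.415 / 1.02) = 0.902 V.
V_SG = 1.3 + 0.902 = 2.2 V.

V_SG = 2.20 V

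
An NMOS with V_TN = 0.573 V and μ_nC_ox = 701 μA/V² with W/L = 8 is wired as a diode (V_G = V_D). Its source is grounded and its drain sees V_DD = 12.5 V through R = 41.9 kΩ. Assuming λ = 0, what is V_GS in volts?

With gate tied to drain, V_GS = V_DS ≥ V_GS − V_TN, so the device is in saturation.
k_n = μ_nC_ox · (W/L) = 5.608 mA/V².
KCL at the drain: ½ k_n (V_GS − V_TN)² = (V_DD − V_GS)/R.
Let x = V_GS − 0.573. Then 117 x² + x − 11.93 = 0, giving x = 0.314 V (positive root), so V_GS = 0.887 V.
I_D = (V_DD − V_GS)/R = (12.5 − 0.887) / 41.9 = 0.277 mA.

V_GS = 0.887 V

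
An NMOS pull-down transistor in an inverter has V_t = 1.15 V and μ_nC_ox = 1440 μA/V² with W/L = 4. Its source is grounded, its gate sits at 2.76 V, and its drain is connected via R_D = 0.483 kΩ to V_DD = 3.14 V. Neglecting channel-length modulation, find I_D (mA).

V_GS = V_G = 2.76 V, so V_ov = 2.76 − 1.15 = 1.61 V.
k_n = μ_nC_ox · (W/L) = 5.76 mA/V².
Assume saturation: I_D = ½ k_n V_ov² = 0.5 × 5.76 × 1.61² = 7.47 mA, giving V_DS = V_DD − I_D R_D = 3.14 − 7.47 × 0.483 = -0.466 V.
But -0.466 V < V_ov = 1.61 V, so the device is actually in triode.
In triode I_D = k_n[V_ov V_DS − ½ V_DS²] and I_D = (V_DD − V_DS)/R_D. Equating: 1.39 V_DS² − 5.479 V_DS + 3.14 = 0, giving V_DS = 0.696 V (the root below V_ov).
I_D = (3.14 − 0.696) / 0.483 = 5.06 mA.

I_D = 5.06 mA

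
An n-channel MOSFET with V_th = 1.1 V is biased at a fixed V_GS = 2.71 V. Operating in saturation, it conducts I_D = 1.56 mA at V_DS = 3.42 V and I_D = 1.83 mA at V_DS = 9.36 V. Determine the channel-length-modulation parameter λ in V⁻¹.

With V_GS fixed, I_D ∝ (1 + λ V_DS) in saturation, so I_D2/I_D1 = (1 + λ V_DS2)/(1 + λ V_DS1).
1.83/1.56 = 1.173 = (1 + 9.36 λ)/(1 + 3.42 λ).
Solving: λ (I_D1 V_DS2 − I_D2 V_DS1) = I_D2 − I_D1, so λ = (1.83 − 1.56) / (1.56 × 9.36 − 1.83 × 3.42) = 0.27 / 8.34 = 0.0324 V⁻¹.

λ = 0.0324 V⁻¹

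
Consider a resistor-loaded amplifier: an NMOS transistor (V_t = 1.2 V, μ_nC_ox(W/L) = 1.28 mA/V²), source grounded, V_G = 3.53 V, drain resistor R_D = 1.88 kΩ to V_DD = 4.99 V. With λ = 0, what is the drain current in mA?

V_GS = V_G = 3.53 V, so V_ov = 3.53 − 1.2 = 2.33 V.
Assume saturation: I_D = ½ k_n V_ov² = 0.5 × 1.28 × 2.33² = 3.47 mA, giving V_DS = V_DD − I_D R_D = 4.99 − 3.47 × 1.88 = -1.54 V.
But -1.54 V < V_ov = 2.33 V, so the device is actually in triode.
In triode I_D = k_n[V_ov V_DS − ½ V_DS²] and I_D = (V_DD − V_DS)/R_D. Equating: 1.2 V_DS² − 6.607 V_DS + 4.99 = 0, giving V_DS = 0.904 V (the root below V_ov).
I_D = (4.99 − 0.904) / 1.88 = 2.17 mA.

I_D = 2.17 mA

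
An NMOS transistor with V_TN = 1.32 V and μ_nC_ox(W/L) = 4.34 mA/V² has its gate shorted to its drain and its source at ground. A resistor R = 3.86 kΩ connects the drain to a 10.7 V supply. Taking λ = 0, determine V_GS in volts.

With gate tied to drain, V_GS = V_DS ≥ V_GS − V_TN, so the device is in saturation.
KCL at the drain: ½ k_n (V_GS − V_TN)² = (V_DD − V_GS)/R.
Let x = V_GS − 1.32. Then 8.38 x² + x − 9.38 = 0, giving x = 1 V (positive root), so V_GS = 2.32 V.
I_D = (V_DD − V_GS)/R = (10.7 − 2.32) / 3.86 = 2.17 mA.

V_GS = 2.32 V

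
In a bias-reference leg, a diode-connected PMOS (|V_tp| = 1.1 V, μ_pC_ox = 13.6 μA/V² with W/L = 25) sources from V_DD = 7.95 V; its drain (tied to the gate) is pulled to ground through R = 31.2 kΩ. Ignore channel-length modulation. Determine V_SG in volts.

V_SG = 2.15 V

With gate tied to drain, V_SG = V_SD ≥ V_SG − |V_tp|, so the device is in saturation.
k_p = μ_pC_ox · (W/L) = 0.34 mA/V².
KCL at the drain: ½ k_p (V_SG − |V_tp|)² = (V_DD − V_SG)/R.
Let x = V_SG − 1.1. Then 5.3 x² + x − 6.85 = 0, giving x = 1.05 V (positive root), so V_SG = 2.15 V.
I_D = (V_DD − V_SG)/R = (7.95 − 2.15) / 31.2 = 0.186 mA.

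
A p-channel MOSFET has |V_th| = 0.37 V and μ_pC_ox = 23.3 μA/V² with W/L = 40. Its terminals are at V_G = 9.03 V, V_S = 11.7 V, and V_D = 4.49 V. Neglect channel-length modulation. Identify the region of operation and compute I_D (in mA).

V_SG = V_S − V_G = 11.7 − 9.03 = 2.67 V; V_SD = V_S − V_D = 11.7 − 4.49 = 7.21 V.
k_p = μ_pC_ox · (W/L) = 0.932 mA/V².
V_ov = V_SG − |V_th| = 2.67 − 0.37 = 2.3 V.
Since V_SD = 7.21 V ≥ V_ov = 2.3 V, the device is in saturation.
I_D = ½ k_p V_ov² = 0.5 × 0.932 × 2.3² = 2.47 mA.

Saturation; I_D = 2.47 mA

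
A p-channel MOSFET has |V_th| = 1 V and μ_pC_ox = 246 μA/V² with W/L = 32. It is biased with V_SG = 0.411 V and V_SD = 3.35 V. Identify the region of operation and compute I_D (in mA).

Cutoff; I_D = 0 mA

V_SG = 0.411 V < |V_th| = 1 V, so the transistor is in cutoff.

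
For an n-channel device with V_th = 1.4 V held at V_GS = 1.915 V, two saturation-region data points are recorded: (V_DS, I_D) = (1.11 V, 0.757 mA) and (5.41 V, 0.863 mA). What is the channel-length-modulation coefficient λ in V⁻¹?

With V_GS fixed, I_D ∝ (1 + λ V_DS) in saturation, so I_D2/I_D1 = (1 + λ V_DS2)/(1 + λ V_DS1).
0.863/0.757 = 1.14 = (1 + 5.41 λ)/(1 + 1.11 λ).
Solving: λ (I_D1 V_DS2 − I_D2 V_DS1) = I_D2 − I_D1, so λ = (0.863 − 0.757) / (0.757 × 5.41 − 0.863 × 1.11) = 0.106 / 3.14 = 0.0338 V⁻¹.

λ = 0.0338 V⁻¹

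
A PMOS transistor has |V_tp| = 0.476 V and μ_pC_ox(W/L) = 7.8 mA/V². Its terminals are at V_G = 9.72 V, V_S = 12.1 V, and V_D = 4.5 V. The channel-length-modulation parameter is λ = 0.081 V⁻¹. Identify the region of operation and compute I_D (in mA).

V_SG = V_S − V_G = 12.1 − 9.72 = 2.38 V; V_SD = V_S − V_D = 12.1 − 4.5 = 7.6 V.
V_ov = V_SG − |V_tp| = 2.38 − 0.476 = 1.9 V.
Since V_SD = 7.6 V ≥ V_ov = 1.9 V, the device is in saturation.
I_D = ½ k_p V_ov² (1 + λ V_SD) = 0.5 × 7.8 × 1.9² × (1 + 0.081 × 7.6) = 22.8 mA.

Saturation; I_D = 22.8 mA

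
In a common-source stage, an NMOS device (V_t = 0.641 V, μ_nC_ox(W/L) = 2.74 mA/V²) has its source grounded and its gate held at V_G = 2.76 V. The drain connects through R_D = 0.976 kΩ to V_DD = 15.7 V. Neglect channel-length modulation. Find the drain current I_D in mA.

V_GS = V_G = 2.76 V, so V_ov = 2.76 − 0.641 = 2.12 V.
Assume saturation: I_D = ½ k_n V_ov² = 0.5 × 2.74 × 2.12² = 6.15 mA, giving V_DS = V_DD − I_D R_D = 15.7 − 6.15 × 0.976 = 9.7 V.
V_DS = 9.7 V ≥ V_ov = 2.12 V, confirming saturation.

I_D = 6.15 mA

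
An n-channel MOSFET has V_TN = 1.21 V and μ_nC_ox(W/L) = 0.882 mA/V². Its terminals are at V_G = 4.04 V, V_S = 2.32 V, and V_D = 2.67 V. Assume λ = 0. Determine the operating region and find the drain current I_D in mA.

V_GS = V_G − V_S = 4.04 − 2.32 = 1.72 V; V_DS = V_D − V_S = 2.67 − 2.32 = 0.35 V.
V_ov = V_GS − V_TN = 1.72 − 1.21 = 0.51 V.
Since V_DS = 0.35 V < V_ov = 0.51 V, the device is in the triode region.
I_D = k_n [V_ov · V_DS − ½ V_DS²] = 0.882 × [0.51 × 0.35 − 0.5 × 0.35²] = 0.103 mA.

Triode; I_D = 0.103 mA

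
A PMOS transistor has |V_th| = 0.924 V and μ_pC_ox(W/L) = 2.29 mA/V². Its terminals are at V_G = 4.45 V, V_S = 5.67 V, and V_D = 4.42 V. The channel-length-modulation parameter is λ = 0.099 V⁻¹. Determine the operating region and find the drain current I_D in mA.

V_SG = V_S − V_G = 5.67 − 4.45 = 1.22 V; V_SD = V_S − V_D = 5.67 − 4.42 = 1.25 V.
V_ov = V_SG − |V_th| = 1.22 − 0.924 = 0.296 V.
Since V_SD = 1.25 V ≥ V_ov = 0.296 V, the device is in saturation.
I_D = ½ k_p V_ov² (1 + λ V_SD) = 0.5 × 2.29 × 0.296² × (1 + 0.099 × 1.25) = 0.113 mA.

Saturation; I_D = 0.113 mA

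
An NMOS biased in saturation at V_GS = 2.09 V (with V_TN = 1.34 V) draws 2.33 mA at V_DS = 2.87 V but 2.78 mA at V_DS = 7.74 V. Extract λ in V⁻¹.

λ = 0.0448 V⁻¹

With V_GS fixed, I_D ∝ (1 + λ V_DS) in saturation, so I_D2/I_D1 = (1 + λ V_DS2)/(1 + λ V_DS1).
2.78/2.33 = 1.193 = (1 + 7.74 λ)/(1 + 2.87 λ).
Solving: λ (I_D1 V_DS2 − I_D2 V_DS1) = I_D2 − I_D1, so λ = (2.78 − 2.33) / (2.33 × 7.74 − 2.78 × 2.87) = 0.45 / 10.1 = 0.0448 V⁻¹.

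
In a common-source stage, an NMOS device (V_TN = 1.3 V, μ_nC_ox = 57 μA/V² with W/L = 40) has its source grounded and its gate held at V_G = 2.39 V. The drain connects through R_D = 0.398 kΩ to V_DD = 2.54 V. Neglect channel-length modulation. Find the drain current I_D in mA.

I_D = 1.35 mA

V_GS = V_G = 2.39 V, so V_ov = 2.39 − 1.3 = 1.09 V.
k_n = μ_nC_ox · (W/L) = 2.28 mA/V².
Assume saturation: I_D = ½ k_n V_ov² = 0.5 × 2.28 × 1.09² = 1.35 mA, giving V_DS = V_DD − I_D R_D = 2.54 − 1.35 × 0.398 = 2 V.
V_DS = 2 V ≥ V_ov = 1.09 V, confirming saturation.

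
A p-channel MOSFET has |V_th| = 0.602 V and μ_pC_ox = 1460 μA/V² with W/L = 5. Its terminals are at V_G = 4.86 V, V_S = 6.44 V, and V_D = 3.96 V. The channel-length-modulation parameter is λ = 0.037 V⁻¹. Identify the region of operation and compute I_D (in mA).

V_SG = V_S − V_G = 6.44 − 4.86 = 1.58 V; V_SD = V_S − V_D = 6.44 − 3.96 = 2.48 V.
k_p = μ_pC_ox · (W/L) = 7.3 mA/V².
V_ov = V_SG − |V_th| = 1.58 − 0.602 = 0.978 V.
Since V_SD = 2.48 V ≥ V_ov = 0.978 V, the device is in saturation.
I_D = ½ k_p V_ov² (1 + λ V_SD) = 0.5 × 7.3 × 0.978² × (1 + 0.037 × 2.48) = 3.81 mA.

Saturation; I_D = 3.81 mA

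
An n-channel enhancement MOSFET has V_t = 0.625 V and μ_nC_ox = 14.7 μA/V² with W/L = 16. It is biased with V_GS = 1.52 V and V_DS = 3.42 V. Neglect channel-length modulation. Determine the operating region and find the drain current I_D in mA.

Saturation; I_D = 0.0942 mA

k_n = μ_nC_ox · (W/L) = 0.2352 mA/V².
V_ov = V_GS − V_t = 1.52 − 0.625 = 0.895 V.
Since V_DS = 3.42 V ≥ V_ov = 0.895 V, the device is in saturation.
I_D = ½ k_n V_ov² = 0.5 × 0.2352 × 0.895² = 0.0942 mA.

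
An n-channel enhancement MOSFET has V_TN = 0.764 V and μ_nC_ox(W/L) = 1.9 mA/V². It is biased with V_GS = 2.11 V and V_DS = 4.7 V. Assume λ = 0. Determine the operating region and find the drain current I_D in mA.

V_ov = V_GS − V_TN = 2.11 − 0.764 = 1.35 V.
Since V_DS = 4.7 V ≥ V_ov = 1.35 V, the device is in saturation.
I_D = ½ k_n V_ov² = 0.5 × 1.9 × 1.35² = 1.72 mA.

Saturation; I_D = 1.72 mA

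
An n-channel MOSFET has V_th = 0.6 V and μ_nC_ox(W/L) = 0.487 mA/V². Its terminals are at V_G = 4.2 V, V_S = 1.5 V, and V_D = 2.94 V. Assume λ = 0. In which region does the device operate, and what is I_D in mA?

V_GS = V_G − V_S = 4.2 − 1.5 = 2.7 V; V_DS = V_D − V_S = 2.94 − 1.5 = 1.44 V.
V_ov = V_GS − V_th = 2.7 − 0.6 = 2.1 V.
Since V_DS = 1.44 V < V_ov = 2.1 V, the device is in the triode region.
I_D = k_n [V_ov · V_DS − ½ V_DS²] = 0.487 × [2.1 × 1.44 − 0.5 × 1.44²] = 0.968 mA.

Triode; I_D = 0.968 mA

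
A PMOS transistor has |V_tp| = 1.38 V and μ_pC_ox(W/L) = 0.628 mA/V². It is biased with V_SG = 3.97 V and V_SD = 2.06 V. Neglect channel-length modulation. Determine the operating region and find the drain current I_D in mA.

V_ov = V_SG − |V_tp| = 3.97 − 1.38 = 2.59 V.
Since V_SD = 2.06 V < V_ov = 2.59 V, the device is in the triode region.
I_D = k_p [V_ov · V_SD − ½ V_SD²] = 0.628 × [2.59 × 2.06 − 0.5 × 2.06²] = 2.02 mA.

Triode; I_D = 2.02 mA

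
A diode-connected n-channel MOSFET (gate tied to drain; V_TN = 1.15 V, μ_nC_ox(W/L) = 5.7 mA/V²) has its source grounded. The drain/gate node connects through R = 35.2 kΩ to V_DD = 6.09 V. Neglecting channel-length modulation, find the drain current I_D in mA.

With gate tied to drain, V_GS = V_DS ≥ V_GS − V_TN, so the device is in saturation.
KCL at the drain: ½ k_n (V_GS − V_TN)² = (V_DD − V_GS)/R.
Let x = V_GS − 1.15. Then 100 x² + x − 4.94 = 0, giving x = 0.217 V (positive root), so V_GS = 1.37 V.
I_D = (V_DD − V_GS)/R = (6.09 − 1.37) / 35.2 = 0.134 mA.

I_D = 0.134 mA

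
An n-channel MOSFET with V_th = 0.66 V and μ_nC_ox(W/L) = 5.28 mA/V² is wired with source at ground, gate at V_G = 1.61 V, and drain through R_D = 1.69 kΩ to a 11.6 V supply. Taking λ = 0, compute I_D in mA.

I_D = 2.38 mA

V_GS = V_G = 1.61 V, so V_ov = 1.61 − 0.66 = 0.95 V.
Assume saturation: I_D = ½ k_n V_ov² = 0.5 × 5.28 × 0.95² = 2.38 mA, giving V_DS = V_DD − I_D R_D = 11.6 − 2.38 × 1.69 = 7.57 V.
V_DS = 7.57 V ≥ V_ov = 0.95 V, confirming saturation.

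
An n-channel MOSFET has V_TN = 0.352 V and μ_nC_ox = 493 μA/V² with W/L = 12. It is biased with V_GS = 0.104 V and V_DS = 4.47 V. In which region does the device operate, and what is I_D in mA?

Cutoff; I_D = 0 mA

V_GS = 0.104 V < V_TN = 0.352 V, so the transistor is in cutoff.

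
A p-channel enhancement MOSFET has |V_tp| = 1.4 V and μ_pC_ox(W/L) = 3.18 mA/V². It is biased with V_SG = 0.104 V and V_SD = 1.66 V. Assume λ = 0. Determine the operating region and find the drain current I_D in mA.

V_SG = 0.104 V < |V_tp| = 1.4 V, so the transistor is in cutoff.

Cutoff; I_D = 0 mA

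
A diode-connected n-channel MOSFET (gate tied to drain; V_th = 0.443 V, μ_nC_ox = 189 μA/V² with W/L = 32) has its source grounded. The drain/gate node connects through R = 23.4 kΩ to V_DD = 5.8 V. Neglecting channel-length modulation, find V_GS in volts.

With gate tied to drain, V_GS = V_DS ≥ V_GS − V_th, so the device is in saturation.
k_n = μ_nC_ox · (W/L) = 6.048 mA/V².
KCL at the drain: ½ k_n (V_GS − V_th)² = (V_DD − V_GS)/R.
Let x = V_GS − 0.443. Then 70.8 x² + x − 5.357 = 0, giving x = 0.268 V (positive root), so V_GS = 0.711 V.
I_D = (V_DD − V_GS)/R = (5.8 − 0.711) / 23.4 = 0.217 mA.

V_GS = 0.711 V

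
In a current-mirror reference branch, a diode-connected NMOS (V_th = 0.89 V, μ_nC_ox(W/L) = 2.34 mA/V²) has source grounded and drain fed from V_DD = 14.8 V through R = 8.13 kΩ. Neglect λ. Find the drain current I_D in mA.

With gate tied to drain, V_GS = V_DS ≥ V_GS − V_th, so the device is in saturation.
KCL at the drain: ½ k_n (V_GS − V_th)² = (V_DD − V_GS)/R.
Let x = V_GS − 0.89. Then 9.51 x² + x − 13.91 = 0, giving x = 1.16 V (positive root), so V_GS = 2.05 V.
I_D = (V_DD − V_GS)/R = (14.8 − 2.05) / 8.13 = 1.57 mA.

I_D = 1.57 mA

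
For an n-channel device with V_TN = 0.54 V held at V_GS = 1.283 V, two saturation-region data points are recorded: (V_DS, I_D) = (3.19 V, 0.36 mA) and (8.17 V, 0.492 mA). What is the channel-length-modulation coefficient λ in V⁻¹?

λ = 0.0962 V⁻¹

With V_GS fixed, I_D ∝ (1 + λ V_DS) in saturation, so I_D2/I_D1 = (1 + λ V_DS2)/(1 + λ V_DS1).
0.492/0.36 = 1.367 = (1 + 8.17 λ)/(1 + 3.19 λ).
Solving: λ (I_D1 V_DS2 − I_D2 V_DS1) = I_D2 − I_D1, so λ = (0.492 − 0.36) / (0.36 × 8.17 − 0.492 × 3.19) = 0.132 / 1.37 = 0.0962 V⁻¹.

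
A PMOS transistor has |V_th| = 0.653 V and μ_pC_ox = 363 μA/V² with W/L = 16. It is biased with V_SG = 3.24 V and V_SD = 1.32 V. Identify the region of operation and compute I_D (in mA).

k_p = μ_pC_ox · (W/L) = 5.808 mA/V².
V_ov = V_SG − |V_th| = 3.24 − 0.653 = 2.59 V.
Since V_SD = 1.32 V < V_ov = 2.59 V, the device is in the triode region.
I_D = k_p [V_ov · V_SD − ½ V_SD²] = 5.808 × [2.59 × 1.32 − 0.5 × 1.32²] = 14.8 mA.

Triode; I_D = 14.8 mA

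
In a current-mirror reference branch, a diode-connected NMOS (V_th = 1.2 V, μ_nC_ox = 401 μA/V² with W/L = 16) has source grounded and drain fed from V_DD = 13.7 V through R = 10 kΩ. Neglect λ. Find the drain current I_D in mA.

I_D = 1.19 mA

With gate tied to drain, V_GS = V_DS ≥ V_GS − V_th, so the device is in saturation.
k_n = μ_nC_ox · (W/L) = 6.416 mA/V².
KCL at the drain: ½ k_n (V_GS − V_th)² = (V_DD − V_GS)/R.
Let x = V_GS − 1.2. Then 32.1 x² + x − 12.5 = 0, giving x = 0.609 V (positive root), so V_GS = 1.81 V.
I_D = (V_DD − V_GS)/R = (13.7 − 1.81) / 10 = 1.19 mA.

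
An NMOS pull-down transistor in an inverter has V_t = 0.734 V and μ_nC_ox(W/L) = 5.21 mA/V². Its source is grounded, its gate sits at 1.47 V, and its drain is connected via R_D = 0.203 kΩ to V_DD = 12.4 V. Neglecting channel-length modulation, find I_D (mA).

V_GS = V_G = 1.47 V, so V_ov = 1.47 − 0.734 = 0.736 V.
Assume saturation: I_D = ½ k_n V_ov² = 0.5 × 5.21 × 0.736² = 1.41 mA, giving V_DS = V_DD − I_D R_D = 12.4 − 1.41 × 0.203 = 12.1 V.
V_DS = 12.1 V ≥ V_ov = 0.736 V, confirming saturation.

I_D = 1.41 mA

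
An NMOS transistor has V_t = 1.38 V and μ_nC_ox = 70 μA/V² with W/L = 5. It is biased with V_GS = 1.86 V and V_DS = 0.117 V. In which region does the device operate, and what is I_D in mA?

k_n = μ_nC_ox · (W/L) = 0.35 mA/V².
V_ov = V_GS − V_t = 1.86 − 1.38 = 0.48 V.
Since V_DS = 0.117 V < V_ov = 0.48 V, the device is in the triode region.
I_D = k_n [V_ov · V_DS − ½ V_DS²] = 0.35 × [0.48 × 0.117 − 0.5 × 0.117²] = 0.0173 mA.

Triode; I_D = 0.0173 mA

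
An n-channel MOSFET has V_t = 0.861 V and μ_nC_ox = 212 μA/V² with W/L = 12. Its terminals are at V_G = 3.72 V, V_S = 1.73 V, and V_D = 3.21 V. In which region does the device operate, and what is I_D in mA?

V_GS = V_G − V_S = 3.72 − 1.73 = 1.99 V; V_DS = V_D − V_S = 3.21 − 1.73 = 1.48 V.
k_n = μ_nC_ox · (W/L) = 2.544 mA/V².
V_ov = V_GS − V_t = 1.99 − 0.861 = 1.13 V.
Since V_DS = 1.48 V ≥ V_ov = 1.13 V, the device is in saturation.
I_D = ½ k_n V_ov² = 0.5 × 2.544 × 1.13² = 1.62 mA.

Saturation; I_D = 1.62 mA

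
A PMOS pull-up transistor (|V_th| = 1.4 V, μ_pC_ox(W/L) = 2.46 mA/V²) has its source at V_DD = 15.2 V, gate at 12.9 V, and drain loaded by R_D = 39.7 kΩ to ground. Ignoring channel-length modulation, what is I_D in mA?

V_SG = V_DD − V_G = 15.2 − 12.9 = 2.3 V, so V_ov = 2.3 − 1.4 = 0.9 V.
Assume saturation: I_D = ½ k_p V_ov² = 0.5 × 2.46 × 0.9² = 0.996 mA, giving V_SD = V_DD − I_D R_D = 15.2 − 0.996 × 39.7 = -24.4 V.
But -24.4 V < V_ov = 0.9 V, so the device is actually in triode.
In triode I_D = k_p[V_ov V_SD − ½ V_SD²] and I_D = (V_DD − V_SD)/R_D. Equating: 48.8 V_SD² − 88.9 V_SD + 15.2 = 0, giving V_SD = 0.191 V (the root below V_ov).
I_D = (15.2 − 0.191) / 39.7 = 0.378 mA.

I_D = 0.378 mA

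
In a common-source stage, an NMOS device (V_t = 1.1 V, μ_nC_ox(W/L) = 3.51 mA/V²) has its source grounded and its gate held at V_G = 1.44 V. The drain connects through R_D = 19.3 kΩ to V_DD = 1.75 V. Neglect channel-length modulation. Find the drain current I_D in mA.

I_D = 0.0864 mA

V_GS = V_G = 1.44 V, so V_ov = 1.44 − 1.1 = 0.34 V.
Assume saturation: I_D = ½ k_n V_ov² = 0.5 × 3.51 × 0.34² = 0.203 mA, giving V_DS = V_DD − I_D R_D = 1.75 − 0.203 × 19.3 = -2.17 V.
But -2.17 V < V_ov = 0.34 V, so the device is actually in triode.
In triode I_D = k_n[V_ov V_DS − ½ V_DS²] and I_D = (V_DD − V_DS)/R_D. Equating: 33.9 V_DS² − 24.03 V_DS + 1.75 = 0, giving V_DS = 0.0824 V (the root below V_ov).
I_D = (1.75 − 0.0824) / 19.3 = 0.0864 mA.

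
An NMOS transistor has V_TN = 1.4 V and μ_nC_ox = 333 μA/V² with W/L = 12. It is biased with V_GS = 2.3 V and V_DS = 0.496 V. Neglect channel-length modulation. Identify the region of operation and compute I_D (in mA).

Triode; I_D = 1.29 mA

k_n = μ_nC_ox · (W/L) = 3.996 mA/V².
V_ov = V_GS − V_TN = 2.3 − 1.4 = 0.9 V.
Since V_DS = 0.496 V < V_ov = 0.9 V, the device is in the triode region.
I_D = k_n [V_ov · V_DS − ½ V_DS²] = 3.996 × [0.9 × 0.496 − 0.5 × 0.496²] = 1.29 mA.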